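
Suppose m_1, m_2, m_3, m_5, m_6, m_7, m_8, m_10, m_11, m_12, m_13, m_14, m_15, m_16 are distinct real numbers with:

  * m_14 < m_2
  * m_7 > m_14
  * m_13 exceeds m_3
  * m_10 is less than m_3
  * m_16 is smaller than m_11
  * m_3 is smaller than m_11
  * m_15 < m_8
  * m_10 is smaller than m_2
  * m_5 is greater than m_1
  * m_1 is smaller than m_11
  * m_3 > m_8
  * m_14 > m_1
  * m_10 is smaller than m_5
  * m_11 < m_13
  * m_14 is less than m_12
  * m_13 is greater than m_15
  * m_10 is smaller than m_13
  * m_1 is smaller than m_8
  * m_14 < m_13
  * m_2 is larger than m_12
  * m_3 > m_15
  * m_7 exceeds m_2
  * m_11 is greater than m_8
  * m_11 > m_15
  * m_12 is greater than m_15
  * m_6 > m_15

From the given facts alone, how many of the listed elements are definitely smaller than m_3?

From m_3 the given relations immediately reach m_10, m_15, m_8.
From those, m_1 — 4 in total.
Nothing else is reachable below m_3; 4 in all.

4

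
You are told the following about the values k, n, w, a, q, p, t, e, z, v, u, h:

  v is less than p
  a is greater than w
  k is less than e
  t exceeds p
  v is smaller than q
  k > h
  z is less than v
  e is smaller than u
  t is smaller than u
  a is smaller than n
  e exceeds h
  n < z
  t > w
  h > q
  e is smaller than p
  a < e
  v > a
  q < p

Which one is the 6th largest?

Piecing the relations together gives one ordering: w < a < n < z < v < q < h < k < e < p < t < u.
The 6th largest is h.

h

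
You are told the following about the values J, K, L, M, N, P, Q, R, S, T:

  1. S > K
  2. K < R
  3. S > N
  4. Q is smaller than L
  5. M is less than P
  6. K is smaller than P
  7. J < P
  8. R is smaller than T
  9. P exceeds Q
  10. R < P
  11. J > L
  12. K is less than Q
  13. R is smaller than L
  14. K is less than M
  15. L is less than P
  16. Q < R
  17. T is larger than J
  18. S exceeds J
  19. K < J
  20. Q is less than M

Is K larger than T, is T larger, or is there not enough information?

T

Chaining the given relations: K < Q < R < L < J < T.
So T is larger.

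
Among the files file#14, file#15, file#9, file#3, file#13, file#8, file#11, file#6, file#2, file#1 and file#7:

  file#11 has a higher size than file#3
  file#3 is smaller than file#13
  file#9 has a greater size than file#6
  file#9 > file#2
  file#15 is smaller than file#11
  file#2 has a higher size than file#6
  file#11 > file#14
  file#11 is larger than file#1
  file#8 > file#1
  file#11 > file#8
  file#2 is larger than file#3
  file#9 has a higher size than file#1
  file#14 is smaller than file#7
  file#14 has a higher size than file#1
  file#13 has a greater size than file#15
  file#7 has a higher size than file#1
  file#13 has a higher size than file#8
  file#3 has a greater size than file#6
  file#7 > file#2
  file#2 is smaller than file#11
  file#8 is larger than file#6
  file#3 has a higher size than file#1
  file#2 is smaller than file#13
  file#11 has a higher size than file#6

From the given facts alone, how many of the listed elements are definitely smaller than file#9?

4

The elements the relations force below file#9 are file#1, file#6, file#3, file#2 — no chain reaches any other.
That is 4.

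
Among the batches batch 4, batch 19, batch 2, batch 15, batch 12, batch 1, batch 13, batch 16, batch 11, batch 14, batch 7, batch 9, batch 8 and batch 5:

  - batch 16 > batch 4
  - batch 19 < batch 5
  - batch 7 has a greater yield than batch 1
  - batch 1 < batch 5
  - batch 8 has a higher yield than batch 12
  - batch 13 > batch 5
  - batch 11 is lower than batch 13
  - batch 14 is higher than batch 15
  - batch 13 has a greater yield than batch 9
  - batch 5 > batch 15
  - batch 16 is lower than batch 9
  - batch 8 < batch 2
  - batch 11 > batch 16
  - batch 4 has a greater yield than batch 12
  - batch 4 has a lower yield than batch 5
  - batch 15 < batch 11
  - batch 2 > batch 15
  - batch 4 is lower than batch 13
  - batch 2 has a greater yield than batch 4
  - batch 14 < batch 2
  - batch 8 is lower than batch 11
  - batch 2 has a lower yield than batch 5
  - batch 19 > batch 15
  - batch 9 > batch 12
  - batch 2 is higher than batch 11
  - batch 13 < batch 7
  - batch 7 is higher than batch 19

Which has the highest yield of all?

batch 12 is not greatest since batch 12 < batch 4; batch 4 is not greatest since batch 4 < batch 13; batch 15 is not greatest since batch 15 < batch 5; batch 14 is not greatest since batch 14 < batch 2; batch 8 is not greatest since batch 8 < batch 2; batch 16 is not greatest since batch 16 < batch 11; batch 19 is not greatest since batch 19 < batch 5; batch 11 is not greatest since batch 11 < batch 13; batch 2 is not greatest since batch 2 < batch 5; batch 1 is not greatest since batch 1 < batch 5; batch 9 is not greatest since batch 9 < batch 13; batch 5 is not greatest since batch 5 < batch 13; batch 13 is not greatest since batch 13 < batch 7.
Only batch 7 has nothing above it, so batch 7 is the highest yield.

batch 7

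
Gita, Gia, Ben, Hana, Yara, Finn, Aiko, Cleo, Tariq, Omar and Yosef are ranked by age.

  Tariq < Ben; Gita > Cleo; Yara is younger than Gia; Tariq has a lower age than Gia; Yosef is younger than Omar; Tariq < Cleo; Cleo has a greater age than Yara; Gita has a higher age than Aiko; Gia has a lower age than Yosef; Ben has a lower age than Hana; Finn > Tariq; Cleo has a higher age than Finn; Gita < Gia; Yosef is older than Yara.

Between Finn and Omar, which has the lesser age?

Finn < Cleo and Cleo < Gita give Finn < Gita.
Then Gita < Gia extends the chain to Gia.
With Gia < Yosef: Finn < Cleo < Gita < Gia < Yosef.
Then Yosef < Omar extends the chain to Omar.
So Finn < Omar; Finn is the younger of the two.

Finn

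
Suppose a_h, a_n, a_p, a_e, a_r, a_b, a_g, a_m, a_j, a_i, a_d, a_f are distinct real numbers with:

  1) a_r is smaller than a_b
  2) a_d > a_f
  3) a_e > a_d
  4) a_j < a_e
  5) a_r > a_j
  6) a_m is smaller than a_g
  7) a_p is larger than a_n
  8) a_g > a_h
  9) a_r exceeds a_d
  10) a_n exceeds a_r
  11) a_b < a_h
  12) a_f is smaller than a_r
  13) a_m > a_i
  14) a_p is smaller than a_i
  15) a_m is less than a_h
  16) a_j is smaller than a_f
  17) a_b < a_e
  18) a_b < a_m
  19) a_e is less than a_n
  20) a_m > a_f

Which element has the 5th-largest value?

a_p

The consecutive relations fix a unique order: a_j < a_f < a_d < a_r < a_b < a_e < a_n < a_p < a_i < a_m < a_h < a_g.
The 5th largest is a_p.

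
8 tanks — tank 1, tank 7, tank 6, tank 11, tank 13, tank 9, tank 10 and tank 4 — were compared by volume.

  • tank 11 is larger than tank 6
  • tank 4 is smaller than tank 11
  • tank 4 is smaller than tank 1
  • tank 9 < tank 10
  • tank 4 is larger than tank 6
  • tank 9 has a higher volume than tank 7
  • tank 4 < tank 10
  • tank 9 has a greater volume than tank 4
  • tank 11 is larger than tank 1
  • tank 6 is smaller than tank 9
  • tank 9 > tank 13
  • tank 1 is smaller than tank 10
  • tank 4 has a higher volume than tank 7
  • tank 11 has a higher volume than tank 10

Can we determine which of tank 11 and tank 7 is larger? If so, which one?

tank 7 < tank 4 and tank 4 < tank 9 give tank 7 < tank 9.
Then tank 9 < tank 10 extends the chain to tank 10.
Then tank 10 < tank 11 extends the chain to tank 11.
So tank 11 is larger.

tank 11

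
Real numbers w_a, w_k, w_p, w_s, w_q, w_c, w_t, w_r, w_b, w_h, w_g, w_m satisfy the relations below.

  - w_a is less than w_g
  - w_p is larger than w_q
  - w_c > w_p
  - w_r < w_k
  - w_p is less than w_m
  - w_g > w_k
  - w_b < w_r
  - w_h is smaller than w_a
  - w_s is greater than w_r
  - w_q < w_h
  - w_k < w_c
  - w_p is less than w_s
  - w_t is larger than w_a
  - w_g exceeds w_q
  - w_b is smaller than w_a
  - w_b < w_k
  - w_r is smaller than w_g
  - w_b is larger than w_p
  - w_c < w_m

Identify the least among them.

w_q

w_p is not least since w_q < w_p; w_b is not least since w_p < w_b; w_h is not least since w_q < w_h; w_r is not least since w_b < w_r; w_k is not least since w_b < w_k; w_a is not least since w_h < w_a; w_c is not least since w_k < w_c; w_g is not least since w_q < w_g; w_t is not least since w_a < w_t; w_m is not least since w_c < w_m; w_s is not least since w_r < w_s.
Only w_q has nothing below it, so w_q is the least.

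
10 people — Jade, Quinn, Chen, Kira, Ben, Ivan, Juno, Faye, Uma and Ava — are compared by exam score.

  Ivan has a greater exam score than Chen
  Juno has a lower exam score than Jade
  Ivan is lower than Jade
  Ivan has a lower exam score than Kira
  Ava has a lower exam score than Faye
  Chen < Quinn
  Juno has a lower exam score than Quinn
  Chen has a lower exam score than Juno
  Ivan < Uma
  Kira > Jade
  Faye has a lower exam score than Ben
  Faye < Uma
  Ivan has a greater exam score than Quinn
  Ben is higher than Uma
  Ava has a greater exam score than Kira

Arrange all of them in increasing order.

The consecutive links are each given: Chen < Juno; Juno < Quinn; Quinn < Ivan; Ivan < Jade; Jade < Kira; Kira < Ava; Ava < Faye; Faye < Uma; Uma < Ben.

Chen < Juno < Quinn < Ivan < Jade < Kira < Ava < Faye < Uma < Ben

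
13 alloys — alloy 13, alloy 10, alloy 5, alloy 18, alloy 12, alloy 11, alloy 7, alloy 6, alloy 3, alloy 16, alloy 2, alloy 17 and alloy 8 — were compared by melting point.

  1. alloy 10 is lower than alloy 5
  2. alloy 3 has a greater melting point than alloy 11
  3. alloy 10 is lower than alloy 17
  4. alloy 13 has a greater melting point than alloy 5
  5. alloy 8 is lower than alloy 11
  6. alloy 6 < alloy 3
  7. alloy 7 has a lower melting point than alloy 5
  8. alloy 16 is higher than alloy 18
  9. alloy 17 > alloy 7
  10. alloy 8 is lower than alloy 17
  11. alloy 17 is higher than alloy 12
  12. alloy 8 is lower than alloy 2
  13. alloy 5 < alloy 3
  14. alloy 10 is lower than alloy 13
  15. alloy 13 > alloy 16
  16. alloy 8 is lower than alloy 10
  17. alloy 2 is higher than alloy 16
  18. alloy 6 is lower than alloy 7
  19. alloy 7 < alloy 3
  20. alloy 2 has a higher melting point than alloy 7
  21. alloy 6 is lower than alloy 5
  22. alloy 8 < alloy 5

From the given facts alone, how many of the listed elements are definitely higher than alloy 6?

6

Directly above alloy 6: alloy 7, alloy 5, alloy 3.
One step further: alloy 17, alloy 13, alloy 2 (6 so far).
Nothing else is reachable above alloy 6; 6 in all.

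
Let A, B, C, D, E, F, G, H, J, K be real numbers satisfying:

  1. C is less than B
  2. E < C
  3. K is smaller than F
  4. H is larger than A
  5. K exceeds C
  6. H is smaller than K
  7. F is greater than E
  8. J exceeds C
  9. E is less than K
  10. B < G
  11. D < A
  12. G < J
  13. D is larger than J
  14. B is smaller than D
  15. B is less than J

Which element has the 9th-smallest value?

K

Chaining the given pairs: E < C < B < G < J < D < A < H < K < F.
The 9th smallest is K.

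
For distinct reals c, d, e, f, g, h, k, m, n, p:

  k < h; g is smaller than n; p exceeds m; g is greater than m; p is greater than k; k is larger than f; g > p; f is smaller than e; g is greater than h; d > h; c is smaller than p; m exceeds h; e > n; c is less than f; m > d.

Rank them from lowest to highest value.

Each adjacent pair is fixed by a given relation: c < f; f < k; k < h; h < d; d < m; m < p; p < g; g < n; n < e. Chaining them end to end gives the full order.

c < f < k < h < d < m < p < g < n < e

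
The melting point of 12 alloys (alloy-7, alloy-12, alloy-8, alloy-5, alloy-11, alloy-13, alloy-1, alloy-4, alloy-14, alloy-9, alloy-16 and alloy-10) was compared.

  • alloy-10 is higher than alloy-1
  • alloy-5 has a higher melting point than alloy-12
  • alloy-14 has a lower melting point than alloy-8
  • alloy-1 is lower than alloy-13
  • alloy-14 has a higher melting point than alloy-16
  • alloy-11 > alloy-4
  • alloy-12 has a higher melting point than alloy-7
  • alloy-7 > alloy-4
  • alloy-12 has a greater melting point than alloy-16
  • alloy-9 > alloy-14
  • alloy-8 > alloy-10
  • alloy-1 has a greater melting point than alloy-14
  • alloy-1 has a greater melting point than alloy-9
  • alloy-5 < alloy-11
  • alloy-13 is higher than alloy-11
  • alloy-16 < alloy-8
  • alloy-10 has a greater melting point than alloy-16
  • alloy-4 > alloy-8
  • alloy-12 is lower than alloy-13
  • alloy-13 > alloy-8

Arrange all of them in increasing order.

alloy-16 < alloy-14 < alloy-9 < alloy-1 < alloy-10 < alloy-8 < alloy-4 < alloy-7 < alloy-12 < alloy-5 < alloy-11 < alloy-13

Each adjacent pair is fixed by a given relation: alloy-16 < alloy-14; alloy-14 < alloy-9; alloy-9 < alloy-1; alloy-1 < alloy-10; alloy-10 < alloy-8; alloy-8 < alloy-4; alloy-4 < alloy-7; alloy-7 < alloy-12; alloy-12 < alloy-5; alloy-5 < alloy-11; alloy-11 < alloy-13. Chaining them end to end gives the full order.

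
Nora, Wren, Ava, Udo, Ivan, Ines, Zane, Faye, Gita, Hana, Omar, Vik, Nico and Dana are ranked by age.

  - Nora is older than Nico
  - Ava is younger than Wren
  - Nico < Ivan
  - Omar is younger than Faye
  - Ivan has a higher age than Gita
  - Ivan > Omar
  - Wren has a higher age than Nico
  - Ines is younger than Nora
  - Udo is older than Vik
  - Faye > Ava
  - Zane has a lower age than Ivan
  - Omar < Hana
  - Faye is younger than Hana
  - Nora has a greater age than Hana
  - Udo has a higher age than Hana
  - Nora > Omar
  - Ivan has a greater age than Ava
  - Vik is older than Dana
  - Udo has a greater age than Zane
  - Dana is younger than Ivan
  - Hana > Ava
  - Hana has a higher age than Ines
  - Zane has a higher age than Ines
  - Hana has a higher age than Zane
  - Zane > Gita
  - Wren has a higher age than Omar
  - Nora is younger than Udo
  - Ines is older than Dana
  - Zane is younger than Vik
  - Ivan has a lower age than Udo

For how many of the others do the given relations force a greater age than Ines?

Directly above Ines: Zane, Hana, Nora.
One step further: Ivan, Vik, Udo (6 so far).
Nothing else is reachable above Ines; 6 in all.

6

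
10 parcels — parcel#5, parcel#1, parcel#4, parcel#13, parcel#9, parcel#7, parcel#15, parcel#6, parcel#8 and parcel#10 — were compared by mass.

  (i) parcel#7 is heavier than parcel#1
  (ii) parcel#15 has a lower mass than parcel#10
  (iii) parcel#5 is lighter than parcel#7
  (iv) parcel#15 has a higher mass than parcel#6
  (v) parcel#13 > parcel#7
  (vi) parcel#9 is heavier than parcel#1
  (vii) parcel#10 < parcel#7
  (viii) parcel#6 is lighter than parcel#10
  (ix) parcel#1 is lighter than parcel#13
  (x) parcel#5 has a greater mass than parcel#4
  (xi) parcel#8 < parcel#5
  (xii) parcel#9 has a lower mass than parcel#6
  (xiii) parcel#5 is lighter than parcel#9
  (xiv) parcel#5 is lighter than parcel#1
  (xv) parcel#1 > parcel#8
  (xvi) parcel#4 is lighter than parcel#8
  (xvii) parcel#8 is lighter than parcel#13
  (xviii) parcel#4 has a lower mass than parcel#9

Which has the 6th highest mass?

parcel#9

The consecutive relations fix a unique order: parcel#4 < parcel#8 < parcel#5 < parcel#1 < parcel#9 < parcel#6 < parcel#15 < parcel#10 < parcel#7 < parcel#13.
The 6th largest is parcel#9.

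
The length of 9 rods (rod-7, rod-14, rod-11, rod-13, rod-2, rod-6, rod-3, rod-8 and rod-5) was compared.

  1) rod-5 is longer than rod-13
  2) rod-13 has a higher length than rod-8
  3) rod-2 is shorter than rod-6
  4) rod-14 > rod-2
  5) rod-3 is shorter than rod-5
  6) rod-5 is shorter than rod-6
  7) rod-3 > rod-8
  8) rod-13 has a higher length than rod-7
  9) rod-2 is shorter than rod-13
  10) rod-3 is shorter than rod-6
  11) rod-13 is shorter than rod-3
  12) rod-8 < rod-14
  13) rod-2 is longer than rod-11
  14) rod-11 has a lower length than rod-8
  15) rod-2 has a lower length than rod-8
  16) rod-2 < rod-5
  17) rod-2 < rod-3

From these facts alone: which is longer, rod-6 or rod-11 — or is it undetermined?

The relevant relations are rod-11 < rod-2; rod-2 < rod-8; rod-8 < rod-3; rod-3 < rod-5; rod-5 < rod-6.
Chaining these gives rod-11 < rod-2 < rod-8 < rod-3 < rod-5 < rod-6.
So rod-6 is longer.

rod-6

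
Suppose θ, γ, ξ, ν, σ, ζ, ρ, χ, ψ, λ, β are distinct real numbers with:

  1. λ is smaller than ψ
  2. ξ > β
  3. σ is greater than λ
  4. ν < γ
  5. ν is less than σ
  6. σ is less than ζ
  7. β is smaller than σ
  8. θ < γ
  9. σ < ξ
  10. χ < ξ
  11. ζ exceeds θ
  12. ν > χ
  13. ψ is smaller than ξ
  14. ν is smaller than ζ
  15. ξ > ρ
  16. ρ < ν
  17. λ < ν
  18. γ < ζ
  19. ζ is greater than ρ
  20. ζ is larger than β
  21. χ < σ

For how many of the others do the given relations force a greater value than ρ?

From ρ the given relations immediately reach ν, ξ, ζ.
From those, σ, γ — 5 in total.
No other element is forced above ρ by the given relations, so the count is 5.

5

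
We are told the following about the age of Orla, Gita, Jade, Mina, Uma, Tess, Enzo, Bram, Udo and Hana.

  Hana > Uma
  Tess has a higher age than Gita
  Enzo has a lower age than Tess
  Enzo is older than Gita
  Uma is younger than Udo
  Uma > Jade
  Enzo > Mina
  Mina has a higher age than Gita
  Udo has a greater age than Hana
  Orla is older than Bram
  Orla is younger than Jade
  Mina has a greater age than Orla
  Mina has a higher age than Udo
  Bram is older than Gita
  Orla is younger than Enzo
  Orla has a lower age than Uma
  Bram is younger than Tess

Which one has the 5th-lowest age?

The consecutive relations fix a unique order: Gita < Bram < Orla < Jade < Uma < Hana < Udo < Mina < Enzo < Tess.
Counting 5 from the smallest end gives Uma.

Uma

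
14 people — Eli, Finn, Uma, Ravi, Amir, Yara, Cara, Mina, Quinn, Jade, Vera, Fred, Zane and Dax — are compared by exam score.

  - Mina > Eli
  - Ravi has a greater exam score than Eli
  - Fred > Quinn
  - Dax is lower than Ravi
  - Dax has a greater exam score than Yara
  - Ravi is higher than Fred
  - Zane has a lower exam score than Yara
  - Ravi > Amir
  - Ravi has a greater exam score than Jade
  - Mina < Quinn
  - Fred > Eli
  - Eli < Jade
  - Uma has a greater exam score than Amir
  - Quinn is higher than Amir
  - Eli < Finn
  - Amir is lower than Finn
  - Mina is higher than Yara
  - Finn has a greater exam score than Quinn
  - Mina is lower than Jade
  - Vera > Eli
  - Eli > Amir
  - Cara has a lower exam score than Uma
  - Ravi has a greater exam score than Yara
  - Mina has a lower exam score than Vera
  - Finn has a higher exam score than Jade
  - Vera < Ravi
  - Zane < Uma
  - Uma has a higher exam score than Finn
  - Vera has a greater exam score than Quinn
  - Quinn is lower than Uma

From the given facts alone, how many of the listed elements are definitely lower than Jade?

Directly below Jade: Eli, Mina.
One step further: Amir, Yara (4 so far).
One step further: Zane (5 so far).
No other element is forced below Jade by the given relations, so the count is 5.

5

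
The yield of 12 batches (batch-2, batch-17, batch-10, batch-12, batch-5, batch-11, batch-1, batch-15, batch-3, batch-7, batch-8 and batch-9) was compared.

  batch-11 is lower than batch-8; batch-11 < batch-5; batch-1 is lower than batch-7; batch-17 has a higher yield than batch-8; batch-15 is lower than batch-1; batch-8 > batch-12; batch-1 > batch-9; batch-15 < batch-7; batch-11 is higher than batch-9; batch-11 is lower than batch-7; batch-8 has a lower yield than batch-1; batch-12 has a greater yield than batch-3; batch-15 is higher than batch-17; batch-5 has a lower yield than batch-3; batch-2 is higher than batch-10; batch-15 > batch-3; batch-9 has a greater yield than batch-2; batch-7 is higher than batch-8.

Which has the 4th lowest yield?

batch-11

The consecutive relations fix a unique order: batch-10 < batch-2 < batch-9 < batch-11 < batch-5 < batch-3 < batch-12 < batch-8 < batch-17 < batch-15 < batch-1 < batch-7.
The 4th smallest is batch-11.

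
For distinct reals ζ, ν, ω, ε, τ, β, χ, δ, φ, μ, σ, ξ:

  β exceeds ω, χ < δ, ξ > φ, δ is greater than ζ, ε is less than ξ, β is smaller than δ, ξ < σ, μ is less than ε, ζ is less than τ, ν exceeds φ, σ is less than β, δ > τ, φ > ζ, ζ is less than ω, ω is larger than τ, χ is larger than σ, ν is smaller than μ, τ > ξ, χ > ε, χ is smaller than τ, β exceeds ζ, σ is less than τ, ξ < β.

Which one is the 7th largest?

Chaining the given pairs: ζ < φ < ν < μ < ε < ξ < σ < χ < τ < ω < β < δ.
The 7th largest is ξ.

ξ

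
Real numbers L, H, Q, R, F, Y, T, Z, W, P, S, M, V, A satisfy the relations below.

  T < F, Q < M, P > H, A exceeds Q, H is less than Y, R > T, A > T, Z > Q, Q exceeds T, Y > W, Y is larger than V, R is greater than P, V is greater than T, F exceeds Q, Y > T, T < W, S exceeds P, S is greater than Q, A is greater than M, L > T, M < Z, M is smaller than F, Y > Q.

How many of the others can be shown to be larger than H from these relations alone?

Directly above H: P, Y.
One step further: R, S (4 so far).
Nothing else is reachable above H; 4 in all.

4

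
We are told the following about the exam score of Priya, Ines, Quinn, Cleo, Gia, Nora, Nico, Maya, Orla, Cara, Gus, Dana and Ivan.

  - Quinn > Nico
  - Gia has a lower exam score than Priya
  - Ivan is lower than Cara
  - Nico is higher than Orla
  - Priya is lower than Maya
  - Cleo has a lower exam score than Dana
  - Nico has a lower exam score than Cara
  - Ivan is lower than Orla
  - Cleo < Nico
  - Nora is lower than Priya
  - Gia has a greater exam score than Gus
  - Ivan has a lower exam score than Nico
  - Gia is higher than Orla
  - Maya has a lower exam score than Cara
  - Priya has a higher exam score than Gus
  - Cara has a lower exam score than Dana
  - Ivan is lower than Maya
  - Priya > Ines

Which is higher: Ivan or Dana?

Dana

Following the relations from Ivan: Ivan < Orla < Gia < Priya < Maya < Cara < Dana.
So Ivan < Dana; Dana is the higher of the two.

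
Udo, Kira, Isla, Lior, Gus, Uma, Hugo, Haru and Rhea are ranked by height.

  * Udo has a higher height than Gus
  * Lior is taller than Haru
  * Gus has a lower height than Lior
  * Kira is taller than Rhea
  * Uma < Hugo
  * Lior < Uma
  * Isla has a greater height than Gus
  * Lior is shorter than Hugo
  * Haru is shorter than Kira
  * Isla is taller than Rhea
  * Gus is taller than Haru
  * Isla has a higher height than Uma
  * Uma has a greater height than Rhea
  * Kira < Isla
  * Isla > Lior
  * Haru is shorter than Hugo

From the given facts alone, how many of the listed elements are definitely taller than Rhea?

From Rhea the given relations immediately reach Kira, Uma, Isla.
From those, Hugo — 4 in total.
No other element is forced above Rhea by the given relations, so the count is 4.

4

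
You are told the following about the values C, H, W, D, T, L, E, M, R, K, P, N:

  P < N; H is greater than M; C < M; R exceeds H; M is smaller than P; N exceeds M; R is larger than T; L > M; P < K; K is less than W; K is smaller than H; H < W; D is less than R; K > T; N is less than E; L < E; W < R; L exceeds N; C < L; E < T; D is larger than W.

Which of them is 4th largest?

Chaining the given pairs: C < M < P < N < L < E < T < K < H < W < D < R.
Counting 4 from the largest end gives H.

H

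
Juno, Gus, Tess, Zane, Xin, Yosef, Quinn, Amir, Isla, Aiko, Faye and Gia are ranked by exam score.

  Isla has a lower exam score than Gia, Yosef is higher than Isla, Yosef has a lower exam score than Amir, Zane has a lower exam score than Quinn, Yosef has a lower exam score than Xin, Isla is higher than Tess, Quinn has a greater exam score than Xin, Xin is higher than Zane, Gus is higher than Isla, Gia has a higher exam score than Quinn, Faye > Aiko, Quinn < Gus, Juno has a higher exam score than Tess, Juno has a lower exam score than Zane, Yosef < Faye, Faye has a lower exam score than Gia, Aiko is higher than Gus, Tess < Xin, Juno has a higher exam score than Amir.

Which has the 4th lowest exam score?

Chaining the given pairs: Tess < Isla < Yosef < Amir < Juno < Zane < Xin < Quinn < Gus < Aiko < Faye < Gia.
Counting 4 from the smallest end gives Amir.

Amir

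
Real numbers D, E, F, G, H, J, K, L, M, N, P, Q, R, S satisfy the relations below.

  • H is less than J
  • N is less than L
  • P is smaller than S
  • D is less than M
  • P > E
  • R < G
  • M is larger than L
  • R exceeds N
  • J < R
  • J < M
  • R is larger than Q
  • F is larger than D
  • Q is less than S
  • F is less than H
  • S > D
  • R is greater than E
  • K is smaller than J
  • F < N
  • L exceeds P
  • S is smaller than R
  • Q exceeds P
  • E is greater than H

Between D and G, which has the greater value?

G

Following the relations from D: D < F < H < E < P < Q < S < R < G.
So D < G; G is the larger of the two.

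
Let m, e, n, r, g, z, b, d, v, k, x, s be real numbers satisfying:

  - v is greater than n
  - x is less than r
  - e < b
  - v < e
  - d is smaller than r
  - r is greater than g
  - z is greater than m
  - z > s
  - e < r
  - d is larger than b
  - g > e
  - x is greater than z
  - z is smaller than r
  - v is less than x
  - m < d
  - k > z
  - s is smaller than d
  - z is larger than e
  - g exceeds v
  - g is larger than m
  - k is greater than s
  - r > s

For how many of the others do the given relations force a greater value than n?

9

The elements the relations force above n are v, e, z, x, g, b, d, k, r — no chain reaches any other.
That is 9.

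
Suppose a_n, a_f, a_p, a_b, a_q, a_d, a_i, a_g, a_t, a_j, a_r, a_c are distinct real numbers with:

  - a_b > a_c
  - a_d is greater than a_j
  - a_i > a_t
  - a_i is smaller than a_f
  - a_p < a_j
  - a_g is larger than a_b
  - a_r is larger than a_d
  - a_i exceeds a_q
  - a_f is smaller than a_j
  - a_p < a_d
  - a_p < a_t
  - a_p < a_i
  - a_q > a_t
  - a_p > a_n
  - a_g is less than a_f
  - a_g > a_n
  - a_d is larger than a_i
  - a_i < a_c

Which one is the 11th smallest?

Chaining the given pairs: a_n < a_p < a_t < a_q < a_i < a_c < a_b < a_g < a_f < a_j < a_d < a_r.
The 11th smallest is a_d.

a_d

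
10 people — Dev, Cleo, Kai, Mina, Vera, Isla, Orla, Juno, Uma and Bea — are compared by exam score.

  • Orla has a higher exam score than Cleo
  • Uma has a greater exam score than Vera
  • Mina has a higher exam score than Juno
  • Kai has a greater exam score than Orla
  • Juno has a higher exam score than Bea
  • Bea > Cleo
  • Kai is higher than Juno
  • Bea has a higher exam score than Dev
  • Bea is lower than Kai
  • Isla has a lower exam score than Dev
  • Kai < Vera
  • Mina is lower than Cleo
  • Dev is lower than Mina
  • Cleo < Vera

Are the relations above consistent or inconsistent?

inconsistent

We have Cleo < Bea stated directly, yet also Bea < Juno < Mina < Cleo by chaining the others — so Bea < Cleo. Contradiction.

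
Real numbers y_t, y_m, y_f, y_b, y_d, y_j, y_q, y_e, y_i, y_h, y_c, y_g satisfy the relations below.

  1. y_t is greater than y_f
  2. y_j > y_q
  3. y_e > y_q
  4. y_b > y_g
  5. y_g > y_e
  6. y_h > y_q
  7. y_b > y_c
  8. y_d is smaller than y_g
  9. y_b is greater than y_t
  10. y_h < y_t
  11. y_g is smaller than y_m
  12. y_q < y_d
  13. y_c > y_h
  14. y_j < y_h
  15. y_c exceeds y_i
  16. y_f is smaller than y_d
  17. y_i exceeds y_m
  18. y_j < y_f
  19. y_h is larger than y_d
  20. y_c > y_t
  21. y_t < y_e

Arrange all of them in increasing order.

The consecutive links are each given: y_q < y_j; y_j < y_f; y_f < y_d; y_d < y_h; y_h < y_t; y_t < y_e; y_e < y_g; y_g < y_m; y_m < y_i; y_i < y_c; y_c < y_b.

y_q < y_j < y_f < y_d < y_h < y_t < y_e < y_g < y_m < y_i < y_c < y_b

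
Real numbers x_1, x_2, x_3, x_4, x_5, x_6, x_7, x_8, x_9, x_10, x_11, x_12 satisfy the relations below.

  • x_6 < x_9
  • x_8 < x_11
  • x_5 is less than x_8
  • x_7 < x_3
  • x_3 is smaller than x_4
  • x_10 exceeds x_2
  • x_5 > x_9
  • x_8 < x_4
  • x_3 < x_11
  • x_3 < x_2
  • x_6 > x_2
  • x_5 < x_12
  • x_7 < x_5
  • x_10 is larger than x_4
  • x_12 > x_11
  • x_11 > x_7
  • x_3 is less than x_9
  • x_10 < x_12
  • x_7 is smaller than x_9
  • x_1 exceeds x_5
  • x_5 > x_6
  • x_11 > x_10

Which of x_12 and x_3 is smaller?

x_3 < x_2 and x_2 < x_6 give x_3 < x_6.
Then x_6 < x_9 extends the chain to x_9.
Then x_9 < x_5 extends the chain to x_5.
With x_5 < x_8: x_3 < x_2 < x_6 < x_9 < x_5 < x_8.
Then x_8 < x_4 extends the chain to x_4.
With x_4 < x_10: x_3 < x_2 < x_6 < x_9 < x_5 < x_8 < x_4 < x_10.
Then x_10 < x_11 extends the chain to x_11.
Then x_11 < x_12 extends the chain to x_12.
So x_3 < x_12; x_3 is the smaller of the two.

x_3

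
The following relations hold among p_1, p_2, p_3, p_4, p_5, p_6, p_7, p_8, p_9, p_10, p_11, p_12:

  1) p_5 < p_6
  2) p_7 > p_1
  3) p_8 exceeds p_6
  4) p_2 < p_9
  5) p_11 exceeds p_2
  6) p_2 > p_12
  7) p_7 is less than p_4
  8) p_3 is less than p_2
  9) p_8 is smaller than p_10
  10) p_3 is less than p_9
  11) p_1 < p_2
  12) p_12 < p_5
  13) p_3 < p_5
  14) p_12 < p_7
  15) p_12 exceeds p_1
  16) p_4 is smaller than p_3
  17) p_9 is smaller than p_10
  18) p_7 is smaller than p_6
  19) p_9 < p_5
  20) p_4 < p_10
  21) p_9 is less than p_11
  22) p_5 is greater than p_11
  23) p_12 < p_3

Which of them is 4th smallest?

p_4

Chaining the given pairs: p_1 < p_12 < p_7 < p_4 < p_3 < p_2 < p_9 < p_11 < p_5 < p_6 < p_8 < p_10.
Counting 4 from the smallest end gives p_4.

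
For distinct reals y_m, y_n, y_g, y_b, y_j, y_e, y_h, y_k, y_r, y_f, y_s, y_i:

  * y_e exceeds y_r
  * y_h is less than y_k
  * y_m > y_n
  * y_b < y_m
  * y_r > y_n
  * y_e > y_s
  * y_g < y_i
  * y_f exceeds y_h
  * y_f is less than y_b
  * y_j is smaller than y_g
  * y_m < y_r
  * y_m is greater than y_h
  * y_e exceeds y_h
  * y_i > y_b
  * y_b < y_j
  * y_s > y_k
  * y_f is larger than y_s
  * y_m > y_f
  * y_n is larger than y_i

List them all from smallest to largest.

The consecutive links are each given: y_h < y_k; y_k < y_s; y_s < y_f; y_f < y_b; y_b < y_j; y_j < y_g; y_g < y_i; y_i < y_n; y_n < y_m; y_m < y_r; y_r < y_e.

y_h < y_k < y_s < y_f < y_b < y_j < y_g < y_i < y_n < y_m < y_r < y_e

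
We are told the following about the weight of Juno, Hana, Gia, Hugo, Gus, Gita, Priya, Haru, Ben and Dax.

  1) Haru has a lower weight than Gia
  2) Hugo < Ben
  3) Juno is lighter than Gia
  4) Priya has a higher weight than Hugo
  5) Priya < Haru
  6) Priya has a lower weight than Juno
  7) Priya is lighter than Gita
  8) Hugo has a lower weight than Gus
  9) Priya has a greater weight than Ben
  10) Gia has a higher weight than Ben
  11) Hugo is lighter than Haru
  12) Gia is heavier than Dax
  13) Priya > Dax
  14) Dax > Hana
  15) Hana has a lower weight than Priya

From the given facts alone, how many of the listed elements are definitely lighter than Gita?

5

Directly below Gita: Priya.
One step further: Hana, Hugo, Ben, Dax (5 so far).
No other element is forced below Gita by the given relations, so the count is 5.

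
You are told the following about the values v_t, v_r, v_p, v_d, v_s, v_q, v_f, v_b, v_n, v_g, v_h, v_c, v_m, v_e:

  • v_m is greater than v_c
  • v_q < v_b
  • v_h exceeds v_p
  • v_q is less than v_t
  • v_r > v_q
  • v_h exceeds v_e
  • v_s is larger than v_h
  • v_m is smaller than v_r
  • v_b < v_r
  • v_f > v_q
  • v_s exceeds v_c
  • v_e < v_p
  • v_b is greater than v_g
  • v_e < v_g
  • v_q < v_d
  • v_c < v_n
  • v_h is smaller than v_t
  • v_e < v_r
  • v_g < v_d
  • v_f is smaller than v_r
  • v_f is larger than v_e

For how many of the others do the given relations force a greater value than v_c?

From v_c the given relations immediately reach v_n, v_m, v_s.
From those, v_r — 4 in total.
No other element is forced above v_c by the given relations, so the count is 4.

4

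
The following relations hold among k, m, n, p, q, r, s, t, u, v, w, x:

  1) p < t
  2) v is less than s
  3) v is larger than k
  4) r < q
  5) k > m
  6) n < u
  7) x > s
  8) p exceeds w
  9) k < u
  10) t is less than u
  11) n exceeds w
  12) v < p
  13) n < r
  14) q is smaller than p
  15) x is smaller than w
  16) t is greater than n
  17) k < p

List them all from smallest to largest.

m < k < v < s < x < w < n < r < q < p < t < u

Nothing is placed below m, so it is least; from there m < k; k < v; v < s; s < x; x < w; w < n; n < r; r < q; q < p; p < t; t < u, each given directly.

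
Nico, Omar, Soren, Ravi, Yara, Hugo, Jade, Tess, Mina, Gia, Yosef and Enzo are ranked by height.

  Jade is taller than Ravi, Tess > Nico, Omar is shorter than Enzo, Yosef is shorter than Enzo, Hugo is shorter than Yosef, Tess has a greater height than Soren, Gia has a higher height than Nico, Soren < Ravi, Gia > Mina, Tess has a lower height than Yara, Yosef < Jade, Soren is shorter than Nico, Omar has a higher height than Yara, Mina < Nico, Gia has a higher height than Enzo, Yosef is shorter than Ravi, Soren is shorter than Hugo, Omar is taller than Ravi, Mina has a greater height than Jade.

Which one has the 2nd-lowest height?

Chaining the given pairs: Soren < Hugo < Yosef < Ravi < Jade < Mina < Nico < Tess < Yara < Omar < Enzo < Gia.
Counting 2 from the smallest end gives Hugo.

Hugo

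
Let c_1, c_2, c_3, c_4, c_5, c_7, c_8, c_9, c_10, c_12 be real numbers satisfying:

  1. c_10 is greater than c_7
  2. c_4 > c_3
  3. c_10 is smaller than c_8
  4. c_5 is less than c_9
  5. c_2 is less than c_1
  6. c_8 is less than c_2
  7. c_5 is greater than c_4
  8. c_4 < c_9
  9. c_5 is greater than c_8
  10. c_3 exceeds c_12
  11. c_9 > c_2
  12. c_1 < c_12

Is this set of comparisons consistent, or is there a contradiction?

Every relation is compatible with c_7 < c_10 < c_8 < c_2 < c_1 < c_12 < c_3 < c_4 < c_5 < c_9; the set is consistent.

consistent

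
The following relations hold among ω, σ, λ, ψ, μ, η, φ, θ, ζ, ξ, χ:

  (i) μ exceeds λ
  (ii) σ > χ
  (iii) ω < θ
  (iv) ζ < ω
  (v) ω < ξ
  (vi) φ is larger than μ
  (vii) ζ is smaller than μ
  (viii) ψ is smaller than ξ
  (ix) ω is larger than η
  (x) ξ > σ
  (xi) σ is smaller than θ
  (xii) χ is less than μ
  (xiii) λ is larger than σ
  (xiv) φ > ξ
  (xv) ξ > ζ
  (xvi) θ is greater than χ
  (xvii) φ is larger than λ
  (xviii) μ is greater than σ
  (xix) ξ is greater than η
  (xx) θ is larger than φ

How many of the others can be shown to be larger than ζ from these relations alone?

The elements the relations force above ζ are ω, ξ, μ, φ, θ — no chain reaches any other.
That is 5.

5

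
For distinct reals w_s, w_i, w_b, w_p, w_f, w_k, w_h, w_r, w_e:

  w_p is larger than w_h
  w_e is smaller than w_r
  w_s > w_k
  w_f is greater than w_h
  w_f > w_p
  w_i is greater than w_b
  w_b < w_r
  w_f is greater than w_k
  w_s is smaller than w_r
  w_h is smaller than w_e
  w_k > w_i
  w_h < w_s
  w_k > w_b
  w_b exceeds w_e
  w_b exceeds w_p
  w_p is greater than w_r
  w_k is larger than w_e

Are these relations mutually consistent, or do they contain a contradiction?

inconsistent

Chaining the given relations yields w_b < w_i < w_k < w_s < w_r < w_p, so w_b < w_p. But one relation states w_p < w_b. These cannot both hold.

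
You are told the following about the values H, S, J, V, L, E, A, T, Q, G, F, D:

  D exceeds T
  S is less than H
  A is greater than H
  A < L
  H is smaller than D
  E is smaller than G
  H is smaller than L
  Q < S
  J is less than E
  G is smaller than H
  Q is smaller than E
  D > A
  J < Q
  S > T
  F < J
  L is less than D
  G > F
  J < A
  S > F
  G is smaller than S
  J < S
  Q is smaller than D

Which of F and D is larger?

The relevant relations are F < J; J < Q; Q < E; E < G; G < S; S < H; H < A; A < L; L < D.
Chaining these gives F < J < Q < E < G < S < H < A < L < D.
So F < D; D is the larger of the two.

D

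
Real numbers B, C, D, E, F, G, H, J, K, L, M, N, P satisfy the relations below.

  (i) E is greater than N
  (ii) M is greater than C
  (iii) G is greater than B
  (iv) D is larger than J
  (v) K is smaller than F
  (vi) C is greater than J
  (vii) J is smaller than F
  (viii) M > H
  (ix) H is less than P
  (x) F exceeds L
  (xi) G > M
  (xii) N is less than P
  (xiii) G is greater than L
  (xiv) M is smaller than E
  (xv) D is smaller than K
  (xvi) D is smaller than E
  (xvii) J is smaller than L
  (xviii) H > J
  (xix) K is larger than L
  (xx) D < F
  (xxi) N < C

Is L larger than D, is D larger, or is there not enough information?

undetermined

Following every chain through D: above D we get K, F, E; below D we get J.
L is not reached, and no chain runs the other way from L to D.
So the given relations leave the order of D and L undetermined.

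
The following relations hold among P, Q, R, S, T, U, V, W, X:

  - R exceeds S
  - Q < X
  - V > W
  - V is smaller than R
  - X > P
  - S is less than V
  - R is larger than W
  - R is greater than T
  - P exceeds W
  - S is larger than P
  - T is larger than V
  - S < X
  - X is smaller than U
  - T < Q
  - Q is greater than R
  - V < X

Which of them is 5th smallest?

The consecutive relations fix a unique order: W < P < S < V < T < R < Q < X < U.
The 5th smallest is T.

T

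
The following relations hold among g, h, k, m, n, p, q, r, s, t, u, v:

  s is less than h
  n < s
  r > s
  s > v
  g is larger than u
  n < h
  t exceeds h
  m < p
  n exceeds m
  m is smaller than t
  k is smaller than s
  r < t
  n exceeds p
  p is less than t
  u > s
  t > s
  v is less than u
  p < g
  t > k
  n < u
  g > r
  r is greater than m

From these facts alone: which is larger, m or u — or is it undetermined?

u

m < p and p < n give m < n.
With n < s: m < p < n < s.
With s < u: m < p < n < s < u.
So u is larger.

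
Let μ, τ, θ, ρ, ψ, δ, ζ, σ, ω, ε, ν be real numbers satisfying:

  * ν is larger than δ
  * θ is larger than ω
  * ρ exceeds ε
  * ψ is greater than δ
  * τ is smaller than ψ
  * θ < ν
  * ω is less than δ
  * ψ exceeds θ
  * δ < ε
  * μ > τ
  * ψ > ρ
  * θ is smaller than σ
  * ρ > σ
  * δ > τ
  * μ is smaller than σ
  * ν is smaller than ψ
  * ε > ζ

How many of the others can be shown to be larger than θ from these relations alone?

4

The elements the relations force above θ are σ, ν, ρ, ψ — no chain reaches any other.
That is 4.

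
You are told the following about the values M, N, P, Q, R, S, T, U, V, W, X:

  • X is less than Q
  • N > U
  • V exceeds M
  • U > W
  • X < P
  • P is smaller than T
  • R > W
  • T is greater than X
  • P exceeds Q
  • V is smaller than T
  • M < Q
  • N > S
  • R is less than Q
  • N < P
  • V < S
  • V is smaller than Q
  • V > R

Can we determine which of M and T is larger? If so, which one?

M < V and V < S give M < S.
Then S < N extends the chain to N.
With N < P: M < V < S < N < P.
Then P < T extends the chain to T.
So T is larger.

T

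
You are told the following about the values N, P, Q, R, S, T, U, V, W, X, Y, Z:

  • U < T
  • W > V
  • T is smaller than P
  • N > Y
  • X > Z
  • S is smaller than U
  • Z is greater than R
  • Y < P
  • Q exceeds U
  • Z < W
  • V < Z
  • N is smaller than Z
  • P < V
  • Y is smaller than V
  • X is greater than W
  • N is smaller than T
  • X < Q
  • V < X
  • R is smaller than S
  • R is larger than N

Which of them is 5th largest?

Chaining the given pairs: Y < N < R < S < U < T < P < V < Z < W < X < Q.
The 5th largest is V.

V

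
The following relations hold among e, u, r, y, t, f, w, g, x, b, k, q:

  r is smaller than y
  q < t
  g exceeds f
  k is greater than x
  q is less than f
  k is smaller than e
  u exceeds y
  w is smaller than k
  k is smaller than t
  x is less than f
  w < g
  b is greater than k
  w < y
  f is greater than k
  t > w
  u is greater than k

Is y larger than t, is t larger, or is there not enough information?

Following every chain through y: above y we get u; below y we get w, r.
t is not reached, and no chain runs the other way from t to y.
So the given relations leave the order of y and t undetermined.

undetermined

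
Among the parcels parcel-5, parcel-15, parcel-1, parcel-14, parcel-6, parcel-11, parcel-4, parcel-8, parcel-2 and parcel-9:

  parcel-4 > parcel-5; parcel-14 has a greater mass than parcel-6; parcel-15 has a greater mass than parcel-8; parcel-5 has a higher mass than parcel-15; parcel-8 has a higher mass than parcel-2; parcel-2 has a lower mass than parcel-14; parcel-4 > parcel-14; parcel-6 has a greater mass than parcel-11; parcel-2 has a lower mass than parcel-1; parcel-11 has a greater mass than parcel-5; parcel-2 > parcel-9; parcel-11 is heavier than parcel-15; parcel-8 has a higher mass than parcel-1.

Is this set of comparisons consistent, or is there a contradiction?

consistent

Every relation is compatible with parcel-9 < parcel-2 < parcel-1 < parcel-8 < parcel-15 < parcel-5 < parcel-11 < parcel-6 < parcel-14 < parcel-4; the set is consistent.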